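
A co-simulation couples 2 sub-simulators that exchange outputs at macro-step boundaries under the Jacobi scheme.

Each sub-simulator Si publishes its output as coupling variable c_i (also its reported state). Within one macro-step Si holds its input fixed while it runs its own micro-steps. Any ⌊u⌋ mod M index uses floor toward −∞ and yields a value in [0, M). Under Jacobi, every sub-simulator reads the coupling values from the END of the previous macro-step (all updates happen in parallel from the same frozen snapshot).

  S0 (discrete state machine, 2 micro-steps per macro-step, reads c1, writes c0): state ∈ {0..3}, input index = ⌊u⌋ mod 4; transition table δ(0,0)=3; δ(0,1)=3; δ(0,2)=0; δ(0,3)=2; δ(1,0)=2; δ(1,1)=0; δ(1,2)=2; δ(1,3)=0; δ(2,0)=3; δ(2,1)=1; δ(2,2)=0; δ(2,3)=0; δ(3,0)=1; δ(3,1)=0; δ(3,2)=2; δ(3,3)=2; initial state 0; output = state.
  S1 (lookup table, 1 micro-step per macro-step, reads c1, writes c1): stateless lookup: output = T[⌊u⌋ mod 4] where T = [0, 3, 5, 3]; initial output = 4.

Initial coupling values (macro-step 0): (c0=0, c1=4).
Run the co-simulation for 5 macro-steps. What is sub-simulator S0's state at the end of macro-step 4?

S0 state at macro-step 4 = 1

macro 1: S0 reads c1=4 → after 2×micro: 1; S1 reads c1=4 → after 1×micro: 0 ⇒ (c0=1, c1=0)
macro 2: S0 reads c1=0 → after 2×micro: 3; S1 reads c1=0 → after 1×micro: 0 ⇒ (c0=3, c1=0)
macro 3: S0 reads c1=0 → after 2×micro: 2; S1 reads c1=0 → after 1×micro: 0 ⇒ (c0=2, c1=0)
macro 4: S0 reads c1=0 → after 2×micro: 1; S1 reads c1=0 → after 1×micro: 0 ⇒ (c0=1, c1=0)
macro 5: S0 reads c1=0 → after 2×micro: 3; S1 reads c1=0 → after 1×micro: 0 ⇒ (c0=3, c1=0)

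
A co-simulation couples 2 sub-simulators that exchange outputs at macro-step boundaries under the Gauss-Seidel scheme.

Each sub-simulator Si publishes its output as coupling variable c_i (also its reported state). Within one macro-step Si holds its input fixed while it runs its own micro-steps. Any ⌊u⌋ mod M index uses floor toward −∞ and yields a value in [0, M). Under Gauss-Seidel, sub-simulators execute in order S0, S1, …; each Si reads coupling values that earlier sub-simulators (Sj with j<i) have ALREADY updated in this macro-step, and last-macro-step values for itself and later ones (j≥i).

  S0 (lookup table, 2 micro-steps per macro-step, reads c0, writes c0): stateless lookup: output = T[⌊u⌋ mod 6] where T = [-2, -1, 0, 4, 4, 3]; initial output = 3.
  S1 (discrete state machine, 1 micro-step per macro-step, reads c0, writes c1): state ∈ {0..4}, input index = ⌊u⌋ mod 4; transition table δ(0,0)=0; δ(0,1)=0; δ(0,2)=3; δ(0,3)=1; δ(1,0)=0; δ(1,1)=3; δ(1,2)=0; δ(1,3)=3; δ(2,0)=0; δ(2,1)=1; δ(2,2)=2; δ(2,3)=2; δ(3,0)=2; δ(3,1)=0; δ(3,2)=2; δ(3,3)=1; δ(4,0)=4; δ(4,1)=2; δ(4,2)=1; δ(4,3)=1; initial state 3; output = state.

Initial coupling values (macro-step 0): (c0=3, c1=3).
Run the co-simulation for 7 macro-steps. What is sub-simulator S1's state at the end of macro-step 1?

macro 1: S0 reads c0=3 → after 2×micro: 4; S1 reads c0=4 → after 1×micro: 2 ⇒ (c0=4, c1=2)
macro 2: S0 reads c0=4 → after 2×micro: 4; S1 reads c0=4 → after 1×micro: 0 ⇒ (c0=4, c1=0)
macro 3: S0 reads c0=4 → after 2×micro: 4; S1 reads c0=4 → after 1×micro: 0 ⇒ (c0=4, c1=0)
macro 4: S0 reads c0=4 → after 2×micro: 4; S1 reads c0=4 → after 1×micro: 0 ⇒ (c0=4, c1=0)
macro 5: S0 reads c0=4 → after 2×micro: 4; S1 reads c0=4 → after 1×micro: 0 ⇒ (c0=4, c1=0)
macro 6: S0 reads c0=4 → after 2×micro: 4; S1 reads c0=4 → after 1×micro: 0 ⇒ (c0=4, c1=0)
macro 7: S0 reads c0=4 → after 2×micro: 4; S1 reads c0=4 → after 1×micro: 0 ⇒ (c0=4, c1=0)

S1 state at macro-step 1 = 2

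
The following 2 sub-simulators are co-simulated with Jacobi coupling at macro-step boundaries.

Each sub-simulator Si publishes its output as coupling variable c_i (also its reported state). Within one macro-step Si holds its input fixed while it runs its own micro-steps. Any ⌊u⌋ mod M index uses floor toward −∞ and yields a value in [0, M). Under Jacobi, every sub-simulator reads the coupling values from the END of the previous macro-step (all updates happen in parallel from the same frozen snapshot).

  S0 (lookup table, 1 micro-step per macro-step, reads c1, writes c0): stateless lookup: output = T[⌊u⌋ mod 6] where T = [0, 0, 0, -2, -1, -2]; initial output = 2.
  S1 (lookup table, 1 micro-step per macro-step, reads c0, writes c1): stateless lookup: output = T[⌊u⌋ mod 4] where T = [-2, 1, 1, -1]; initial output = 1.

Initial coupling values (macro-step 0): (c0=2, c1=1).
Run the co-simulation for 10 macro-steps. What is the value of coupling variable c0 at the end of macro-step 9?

c0 at macro-step 9 = -1

macro 1: S0 reads c1=1 → after 1×micro: 0; S1 reads c0=2 → after 1×micro: 1 ⇒ (c0=0, c1=1)
macro 2: S0 reads c1=1 → after 1×micro: 0; S1 reads c0=0 → after 1×micro: -2 ⇒ (c0=0, c1=-2)
macro 3: S0 reads c1=-2 → after 1×micro: -1; S1 reads c0=0 → after 1×micro: -2 ⇒ (c0=-1, c1=-2)
macro 4: S0 reads c1=-2 → after 1×micro: -1; S1 reads c0=-1 → after 1×micro: -1 ⇒ (c0=-1, c1=-1)
macro 5: S0 reads c1=-1 → after 1×micro: -2; S1 reads c0=-1 → after 1×micro: -1 ⇒ (c0=-2, c1=-1)
macro 6: S0 reads c1=-1 → after 1×micro: -2; S1 reads c0=-2 → after 1×micro: 1 ⇒ (c0=-2, c1=1)
macro 7: S0 reads c1=1 → after 1×micro: 0; S1 reads c0=-2 → after 1×micro: 1 ⇒ (c0=0, c1=1)
macro 8: S0 reads c1=1 → after 1×micro: 0; S1 reads c0=0 → after 1×micro: -2 ⇒ (c0=0, c1=-2)
macro 9: S0 reads c1=-2 → after 1×micro: -1; S1 reads c0=0 → after 1×micro: -2 ⇒ (c0=-1, c1=-2)
macro 10: S0 reads c1=-2 → after 1×micro: -1; S1 reads c0=-1 → after 1×micro: -1 ⇒ (c0=-1, c1=-1)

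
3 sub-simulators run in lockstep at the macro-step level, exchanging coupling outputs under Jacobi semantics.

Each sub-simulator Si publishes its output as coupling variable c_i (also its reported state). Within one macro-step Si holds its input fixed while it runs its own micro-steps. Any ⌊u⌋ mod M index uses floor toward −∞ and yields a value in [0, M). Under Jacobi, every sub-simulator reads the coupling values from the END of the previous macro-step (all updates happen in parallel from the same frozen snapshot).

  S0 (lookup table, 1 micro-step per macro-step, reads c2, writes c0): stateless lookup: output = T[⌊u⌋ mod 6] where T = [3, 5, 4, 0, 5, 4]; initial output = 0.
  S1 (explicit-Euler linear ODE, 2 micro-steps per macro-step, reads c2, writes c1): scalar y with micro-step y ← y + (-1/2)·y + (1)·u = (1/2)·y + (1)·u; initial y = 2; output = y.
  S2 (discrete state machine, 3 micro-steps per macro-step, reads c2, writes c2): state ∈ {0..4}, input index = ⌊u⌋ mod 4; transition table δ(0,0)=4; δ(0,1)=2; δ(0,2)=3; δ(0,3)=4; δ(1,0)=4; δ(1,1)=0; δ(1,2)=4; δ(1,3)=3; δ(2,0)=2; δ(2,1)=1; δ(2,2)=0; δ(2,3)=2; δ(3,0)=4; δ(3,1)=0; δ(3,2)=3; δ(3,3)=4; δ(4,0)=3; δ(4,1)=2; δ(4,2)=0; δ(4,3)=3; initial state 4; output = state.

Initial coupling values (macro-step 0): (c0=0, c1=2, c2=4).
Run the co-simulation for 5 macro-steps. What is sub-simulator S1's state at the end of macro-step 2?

macro 1: S0 reads c2=4 → after 1×micro: 5; S1 reads c2=4 → after 2×micro: 13/2; S2 reads c2=4 → after 3×micro: 3 ⇒ (c0=5, c1=13/2, c2=3)
macro 2: S0 reads c2=3 → after 1×micro: 0; S1 reads c2=3 → after 2×micro: 49/8; S2 reads c2=3 → after 3×micro: 4 ⇒ (c0=0, c1=49/8, c2=4)
macro 3: S0 reads c2=4 → after 1×micro: 5; S1 reads c2=4 → after 2×micro: 241/32; S2 reads c2=4 → after 3×micro: 3 ⇒ (c0=5, c1=241/32, c2=3)
macro 4: S0 reads c2=3 → after 1×micro: 0; S1 reads c2=3 → after 2×micro: 817/128; S2 reads c2=3 → after 3×micro: 4 ⇒ (c0=0, c1=817/128, c2=4)
macro 5: S0 reads c2=4 → after 1×micro: 5; S1 reads c2=4 → after 2×micro: 3889/512; S2 reads c2=4 → after 3×micro: 3 ⇒ (c0=5, c1=3889/512, c2=3)

S1 state at macro-step 2 = 49/8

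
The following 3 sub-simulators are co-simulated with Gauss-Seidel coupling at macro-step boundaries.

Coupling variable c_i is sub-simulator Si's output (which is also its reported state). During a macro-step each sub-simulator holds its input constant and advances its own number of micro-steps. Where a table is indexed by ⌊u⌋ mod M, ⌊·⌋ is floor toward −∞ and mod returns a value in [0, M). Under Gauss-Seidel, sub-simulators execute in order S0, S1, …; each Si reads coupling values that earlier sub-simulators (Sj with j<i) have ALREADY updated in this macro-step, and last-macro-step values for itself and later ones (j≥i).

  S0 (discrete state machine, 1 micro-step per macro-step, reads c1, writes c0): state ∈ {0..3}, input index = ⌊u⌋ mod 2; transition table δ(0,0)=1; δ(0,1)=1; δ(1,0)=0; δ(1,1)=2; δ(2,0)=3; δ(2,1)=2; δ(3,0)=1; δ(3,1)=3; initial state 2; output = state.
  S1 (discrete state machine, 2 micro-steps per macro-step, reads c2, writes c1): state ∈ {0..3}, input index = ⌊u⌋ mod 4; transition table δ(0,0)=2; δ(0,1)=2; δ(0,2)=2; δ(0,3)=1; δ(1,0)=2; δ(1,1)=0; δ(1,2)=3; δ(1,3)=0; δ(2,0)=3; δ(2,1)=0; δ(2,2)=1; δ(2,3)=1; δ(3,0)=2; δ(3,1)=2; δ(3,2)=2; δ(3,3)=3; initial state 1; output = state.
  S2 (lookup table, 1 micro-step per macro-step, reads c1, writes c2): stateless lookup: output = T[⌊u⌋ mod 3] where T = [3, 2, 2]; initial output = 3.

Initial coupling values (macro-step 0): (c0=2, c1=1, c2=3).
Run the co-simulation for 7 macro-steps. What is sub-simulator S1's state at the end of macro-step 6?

S1 state at macro-step 6 = 3

macro 1: S0 reads c1=1 → after 1×micro: 2; S1 reads c2=3 → after 2×micro: 1; S2 reads c1=1 → after 1×micro: 2 ⇒ (c0=2, c1=1, c2=2)
macro 2: S0 reads c1=1 → after 1×micro: 2; S1 reads c2=2 → after 2×micro: 2; S2 reads c1=2 → after 1×micro: 2 ⇒ (c0=2, c1=2, c2=2)
macro 3: S0 reads c1=2 → after 1×micro: 3; S1 reads c2=2 → after 2×micro: 3; S2 reads c1=3 → after 1×micro: 3 ⇒ (c0=3, c1=3, c2=3)
macro 4: S0 reads c1=3 → after 1×micro: 3; S1 reads c2=3 → after 2×micro: 3; S2 reads c1=3 → after 1×micro: 3 ⇒ (c0=3, c1=3, c2=3)
macro 5: S0 reads c1=3 → after 1×micro: 3; S1 reads c2=3 → after 2×micro: 3; S2 reads c1=3 → after 1×micro: 3 ⇒ (c0=3, c1=3, c2=3)
macro 6: S0 reads c1=3 → after 1×micro: 3; S1 reads c2=3 → after 2×micro: 3; S2 reads c1=3 → after 1×micro: 3 ⇒ (c0=3, c1=3, c2=3)
macro 7: S0 reads c1=3 → after 1×micro: 3; S1 reads c2=3 → after 2×micro: 3; S2 reads c1=3 → after 1×micro: 3 ⇒ (c0=3, c1=3, c2=3)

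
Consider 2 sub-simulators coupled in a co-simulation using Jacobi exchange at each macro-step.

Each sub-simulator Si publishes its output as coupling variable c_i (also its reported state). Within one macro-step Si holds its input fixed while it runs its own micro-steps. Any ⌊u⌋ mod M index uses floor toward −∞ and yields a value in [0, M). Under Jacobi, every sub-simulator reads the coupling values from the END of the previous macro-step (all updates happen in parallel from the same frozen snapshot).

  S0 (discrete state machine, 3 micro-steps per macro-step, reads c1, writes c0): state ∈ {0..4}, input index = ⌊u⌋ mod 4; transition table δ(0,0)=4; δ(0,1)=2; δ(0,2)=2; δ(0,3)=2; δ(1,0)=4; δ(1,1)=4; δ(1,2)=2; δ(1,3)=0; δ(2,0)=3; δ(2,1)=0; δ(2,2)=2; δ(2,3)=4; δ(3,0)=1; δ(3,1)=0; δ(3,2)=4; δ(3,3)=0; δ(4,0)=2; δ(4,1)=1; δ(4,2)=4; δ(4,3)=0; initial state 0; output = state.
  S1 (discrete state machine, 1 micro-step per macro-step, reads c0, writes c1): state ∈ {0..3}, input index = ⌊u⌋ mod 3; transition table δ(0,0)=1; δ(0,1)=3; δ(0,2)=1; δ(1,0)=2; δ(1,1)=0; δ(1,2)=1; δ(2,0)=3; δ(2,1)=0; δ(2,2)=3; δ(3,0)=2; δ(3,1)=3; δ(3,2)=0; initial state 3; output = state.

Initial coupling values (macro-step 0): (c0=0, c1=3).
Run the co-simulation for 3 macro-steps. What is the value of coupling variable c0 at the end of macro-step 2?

c0 at macro-step 2 = 2

macro 1: S0 reads c1=3 → after 3×micro: 0; S1 reads c0=0 → after 1×micro: 2 ⇒ (c0=0, c1=2)
macro 2: S0 reads c1=2 → after 3×micro: 2; S1 reads c0=0 → after 1×micro: 3 ⇒ (c0=2, c1=3)
macro 3: S0 reads c1=3 → after 3×micro: 2; S1 reads c0=2 → after 1×micro: 0 ⇒ (c0=2, c1=0)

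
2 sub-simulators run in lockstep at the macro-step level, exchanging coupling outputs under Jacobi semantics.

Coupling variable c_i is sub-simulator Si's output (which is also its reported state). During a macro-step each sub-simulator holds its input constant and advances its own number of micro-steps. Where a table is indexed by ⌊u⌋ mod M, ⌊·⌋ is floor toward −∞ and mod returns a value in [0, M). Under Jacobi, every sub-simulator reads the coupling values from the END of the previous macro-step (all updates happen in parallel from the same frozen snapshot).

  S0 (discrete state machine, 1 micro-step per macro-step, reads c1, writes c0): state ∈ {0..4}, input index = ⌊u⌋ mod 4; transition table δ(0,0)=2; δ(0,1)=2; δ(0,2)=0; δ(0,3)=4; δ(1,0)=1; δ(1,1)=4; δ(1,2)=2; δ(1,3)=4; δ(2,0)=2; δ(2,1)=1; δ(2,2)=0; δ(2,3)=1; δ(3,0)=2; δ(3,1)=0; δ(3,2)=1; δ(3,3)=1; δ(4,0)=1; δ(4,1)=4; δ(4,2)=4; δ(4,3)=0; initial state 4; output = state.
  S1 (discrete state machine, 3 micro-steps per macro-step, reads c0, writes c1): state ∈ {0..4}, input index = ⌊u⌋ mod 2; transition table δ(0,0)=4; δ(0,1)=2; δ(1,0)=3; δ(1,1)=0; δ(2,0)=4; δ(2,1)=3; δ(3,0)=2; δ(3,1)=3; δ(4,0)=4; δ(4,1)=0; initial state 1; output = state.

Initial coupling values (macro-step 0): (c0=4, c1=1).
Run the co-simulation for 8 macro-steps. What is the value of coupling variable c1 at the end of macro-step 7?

macro 1: S0 reads c1=1 → after 1×micro: 4; S1 reads c0=4 → after 3×micro: 4 ⇒ (c0=4, c1=4)
macro 2: S0 reads c1=4 → after 1×micro: 1; S1 reads c0=4 → after 3×micro: 4 ⇒ (c0=1, c1=4)
macro 3: S0 reads c1=4 → after 1×micro: 1; S1 reads c0=1 → after 3×micro: 3 ⇒ (c0=1, c1=3)
macro 4: S0 reads c1=3 → after 1×micro: 4; S1 reads c0=1 → after 3×micro: 3 ⇒ (c0=4, c1=3)
macro 5: S0 reads c1=3 → after 1×micro: 0; S1 reads c0=4 → after 3×micro: 4 ⇒ (c0=0, c1=4)
macro 6: S0 reads c1=4 → after 1×micro: 2; S1 reads c0=0 → after 3×micro: 4 ⇒ (c0=2, c1=4)
macro 7: S0 reads c1=4 → after 1×micro: 2; S1 reads c0=2 → after 3×micro: 4 ⇒ (c0=2, c1=4)
macro 8: S0 reads c1=4 → after 1×micro: 2; S1 reads c0=2 → after 3×micro: 4 ⇒ (c0=2, c1=4)

c1 at macro-step 7 = 4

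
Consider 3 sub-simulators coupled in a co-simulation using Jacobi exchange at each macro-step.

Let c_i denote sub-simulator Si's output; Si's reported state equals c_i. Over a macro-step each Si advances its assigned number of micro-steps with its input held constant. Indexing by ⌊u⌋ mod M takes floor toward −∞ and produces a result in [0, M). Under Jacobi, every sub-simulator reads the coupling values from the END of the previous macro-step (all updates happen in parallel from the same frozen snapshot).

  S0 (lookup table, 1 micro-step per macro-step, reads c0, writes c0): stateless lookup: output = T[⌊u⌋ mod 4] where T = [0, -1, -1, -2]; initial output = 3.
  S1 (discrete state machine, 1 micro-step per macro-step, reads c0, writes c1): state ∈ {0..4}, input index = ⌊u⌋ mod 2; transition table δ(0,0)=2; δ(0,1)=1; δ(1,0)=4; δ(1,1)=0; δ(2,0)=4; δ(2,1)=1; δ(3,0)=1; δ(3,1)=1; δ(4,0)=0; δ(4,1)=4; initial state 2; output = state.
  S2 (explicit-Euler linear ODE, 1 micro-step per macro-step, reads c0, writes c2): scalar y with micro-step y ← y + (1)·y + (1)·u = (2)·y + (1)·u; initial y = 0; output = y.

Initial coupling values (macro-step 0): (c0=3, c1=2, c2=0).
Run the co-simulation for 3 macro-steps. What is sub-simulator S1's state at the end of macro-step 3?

S1 state at macro-step 3 = 4

macro 1: S0 reads c0=3 → after 1×micro: -2; S1 reads c0=3 → after 1×micro: 1; S2 reads c0=3 → after 1×micro: 3 ⇒ (c0=-2, c1=1, c2=3)
macro 2: S0 reads c0=-2 → after 1×micro: -1; S1 reads c0=-2 → after 1×micro: 4; S2 reads c0=-2 → after 1×micro: 4 ⇒ (c0=-1, c1=4, c2=4)
macro 3: S0 reads c0=-1 → after 1×micro: -2; S1 reads c0=-1 → after 1×micro: 4; S2 reads c0=-1 → after 1×micro: 7 ⇒ (c0=-2, c1=4, c2=7)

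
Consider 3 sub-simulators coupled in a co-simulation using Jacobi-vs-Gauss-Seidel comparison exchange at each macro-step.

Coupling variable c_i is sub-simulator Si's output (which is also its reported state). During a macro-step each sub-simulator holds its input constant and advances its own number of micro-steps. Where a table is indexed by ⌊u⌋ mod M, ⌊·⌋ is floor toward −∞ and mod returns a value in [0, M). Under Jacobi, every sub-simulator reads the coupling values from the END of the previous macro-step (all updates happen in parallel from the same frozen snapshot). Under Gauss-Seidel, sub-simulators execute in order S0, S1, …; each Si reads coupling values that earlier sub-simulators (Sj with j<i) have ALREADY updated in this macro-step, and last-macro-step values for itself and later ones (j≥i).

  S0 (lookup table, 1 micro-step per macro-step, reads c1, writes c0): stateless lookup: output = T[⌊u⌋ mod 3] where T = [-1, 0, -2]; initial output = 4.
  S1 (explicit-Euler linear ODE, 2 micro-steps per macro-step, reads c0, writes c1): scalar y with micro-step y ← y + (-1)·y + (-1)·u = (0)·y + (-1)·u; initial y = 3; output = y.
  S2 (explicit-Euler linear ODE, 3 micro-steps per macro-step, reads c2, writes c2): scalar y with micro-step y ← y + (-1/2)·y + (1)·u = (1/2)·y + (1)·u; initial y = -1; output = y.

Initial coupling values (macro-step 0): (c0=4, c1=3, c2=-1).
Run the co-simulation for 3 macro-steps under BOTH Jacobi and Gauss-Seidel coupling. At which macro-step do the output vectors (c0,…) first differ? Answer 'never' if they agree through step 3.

[Jacobi] macro 1: S0 reads c1=3 → after 1×micro: -1; S1 reads c0=4 → after 2×micro: -4; S2 reads c2=-1 → after 3×micro: -15/8 ⇒ (c0=-1, c1=-4, c2=-15/8)
[Jacobi] macro 2: S0 reads c1=-4 → after 1×micro: -2; S1 reads c0=-1 → after 2×micro: 1; S2 reads c2=-15/8 → after 3×micro: -225/64 ⇒ (c0=-2, c1=1, c2=-225/64)
[Jacobi] macro 3: S0 reads c1=1 → after 1×micro: 0; S1 reads c0=-2 → after 2×micro: 2; S2 reads c2=-225/64 → after 3×micro: -3375/512 ⇒ (c0=0, c1=2, c2=-3375/512)
[Gauss-Seidel] macro 1: S0 reads c1=3 → after 1×micro: -1; S1 reads c0=-1 → after 2×micro: 1; S2 reads c2=-1 → after 3×micro: -15/8 ⇒ (c0=-1, c1=1, c2=-15/8)
[Gauss-Seidel] macro 2: S0 reads c1=1 → after 1×micro: 0; S1 reads c0=0 → after 2×micro: 0; S2 reads c2=-15/8 → after 3×micro: -225/64 ⇒ (c0=0, c1=0, c2=-225/64)
[Gauss-Seidel] macro 3: S0 reads c1=0 → after 1×micro: -1; S1 reads c0=-1 → after 2×micro: 1; S2 reads c2=-225/64 → after 3×micro: -3375/512 ⇒ (c0=-1, c1=1, c2=-3375/512)

first divergence at macro-step: 1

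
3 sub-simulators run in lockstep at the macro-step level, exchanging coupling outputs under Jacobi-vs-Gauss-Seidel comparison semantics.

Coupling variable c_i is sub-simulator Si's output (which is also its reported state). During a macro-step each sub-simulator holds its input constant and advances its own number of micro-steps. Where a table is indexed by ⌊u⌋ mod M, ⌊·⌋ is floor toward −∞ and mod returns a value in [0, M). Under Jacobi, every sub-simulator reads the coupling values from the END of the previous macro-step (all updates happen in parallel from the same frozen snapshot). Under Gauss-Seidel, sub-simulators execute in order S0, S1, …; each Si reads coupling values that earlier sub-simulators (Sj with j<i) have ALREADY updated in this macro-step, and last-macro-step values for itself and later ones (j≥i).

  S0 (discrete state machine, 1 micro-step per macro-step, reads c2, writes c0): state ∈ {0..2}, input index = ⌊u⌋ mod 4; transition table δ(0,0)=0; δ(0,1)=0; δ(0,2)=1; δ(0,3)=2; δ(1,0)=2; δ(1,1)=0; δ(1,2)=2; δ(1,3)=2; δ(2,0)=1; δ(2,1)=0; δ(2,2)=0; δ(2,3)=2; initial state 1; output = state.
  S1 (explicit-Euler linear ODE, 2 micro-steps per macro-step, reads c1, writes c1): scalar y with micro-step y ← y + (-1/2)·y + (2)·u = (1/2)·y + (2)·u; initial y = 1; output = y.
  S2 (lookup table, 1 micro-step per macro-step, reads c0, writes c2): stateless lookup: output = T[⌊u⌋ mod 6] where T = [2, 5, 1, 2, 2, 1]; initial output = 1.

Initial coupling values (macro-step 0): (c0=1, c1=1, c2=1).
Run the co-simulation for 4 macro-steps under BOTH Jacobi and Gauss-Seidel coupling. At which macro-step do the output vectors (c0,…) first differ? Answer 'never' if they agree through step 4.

first divergence at macro-step: 1

[Jacobi] macro 1: S0 reads c2=1 → after 1×micro: 0; S1 reads c1=1 → after 2×micro: 13/4; S2 reads c0=1 → after 1×micro: 5 ⇒ (c0=0, c1=13/4, c2=5)
[Jacobi] macro 2: S0 reads c2=5 → after 1×micro: 0; S1 reads c1=13/4 → after 2×micro: 169/16; S2 reads c0=0 → after 1×micro: 2 ⇒ (c0=0, c1=169/16, c2=2)
[Jacobi] macro 3: S0 reads c2=2 → after 1×micro: 1; S1 reads c1=169/16 → after 2×micro: 2197/64; S2 reads c0=0 → after 1×micro: 2 ⇒ (c0=1, c1=2197/64, c2=2)
[Jacobi] macro 4: S0 reads c2=2 → after 1×micro: 2; S1 reads c1=2197/64 → after 2×micro: 28561/256; S2 reads c0=1 → after 1×micro: 5 ⇒ (c0=2, c1=28561/256, c2=5)
[Gauss-Seidel] macro 1: S0 reads c2=1 → after 1×micro: 0; S1 reads c1=1 → after 2×micro: 13/4; S2 reads c0=0 → after 1×micro: 2 ⇒ (c0=0, c1=13/4, c2=2)
[Gauss-Seidel] macro 2: S0 reads c2=2 → after 1×micro: 1; S1 reads c1=13/4 → after 2×micro: 169/16; S2 reads c0=1 → after 1×micro: 5 ⇒ (c0=1, c1=169/16, c2=5)
[Gauss-Seidel] macro 3: S0 reads c2=5 → after 1×micro: 0; S1 reads c1=169/16 → after 2×micro: 2197/64; S2 reads c0=0 → after 1×micro: 2 ⇒ (c0=0, c1=2197/64, c2=2)
[Gauss-Seidel] macro 4: S0 reads c2=2 → after 1×micro: 1; S1 reads c1=2197/64 → after 2×micro: 28561/256; S2 reads c0=1 → after 1×micro: 5 ⇒ (c0=1, c1=28561/256, c2=5)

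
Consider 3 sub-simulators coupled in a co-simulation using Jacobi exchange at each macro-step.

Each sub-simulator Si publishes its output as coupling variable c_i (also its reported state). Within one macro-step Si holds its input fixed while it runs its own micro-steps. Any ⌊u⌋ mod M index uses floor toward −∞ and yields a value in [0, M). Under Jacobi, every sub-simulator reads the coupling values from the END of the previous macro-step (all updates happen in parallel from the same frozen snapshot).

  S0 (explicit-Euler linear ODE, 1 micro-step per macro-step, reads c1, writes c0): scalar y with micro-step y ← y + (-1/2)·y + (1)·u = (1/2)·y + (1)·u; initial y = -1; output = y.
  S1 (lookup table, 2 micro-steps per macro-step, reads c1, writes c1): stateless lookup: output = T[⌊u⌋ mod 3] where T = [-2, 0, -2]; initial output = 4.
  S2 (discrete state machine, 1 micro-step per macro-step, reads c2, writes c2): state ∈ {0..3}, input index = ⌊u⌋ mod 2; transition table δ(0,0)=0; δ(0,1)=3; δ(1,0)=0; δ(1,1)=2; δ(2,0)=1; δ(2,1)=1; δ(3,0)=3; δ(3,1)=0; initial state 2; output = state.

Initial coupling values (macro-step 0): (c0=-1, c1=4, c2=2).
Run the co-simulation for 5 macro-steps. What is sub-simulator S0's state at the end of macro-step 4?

macro 1: S0 reads c1=4 → after 1×micro: 7/2; S1 reads c1=4 → after 2×micro: 0; S2 reads c2=2 → after 1×micro: 1 ⇒ (c0=7/2, c1=0, c2=1)
macro 2: S0 reads c1=0 → after 1×micro: 7/4; S1 reads c1=0 → after 2×micro: -2; S2 reads c2=1 → after 1×micro: 2 ⇒ (c0=7/4, c1=-2, c2=2)
macro 3: S0 reads c1=-2 → after 1×micro: -9/8; S1 reads c1=-2 → after 2×micro: 0; S2 reads c2=2 → after 1×micro: 1 ⇒ (c0=-9/8, c1=0, c2=1)
macro 4: S0 reads c1=0 → after 1×micro: -9/16; S1 reads c1=0 → after 2×micro: -2; S2 reads c2=1 → after 1×micro: 2 ⇒ (c0=-9/16, c1=-2, c2=2)
macro 5: S0 reads c1=-2 → after 1×micro: -73/32; S1 reads c1=-2 → after 2×micro: 0; S2 reads c2=2 → after 1×micro: 1 ⇒ (c0=-73/32, c1=0, c2=1)

S0 state at macro-step 4 = -9/16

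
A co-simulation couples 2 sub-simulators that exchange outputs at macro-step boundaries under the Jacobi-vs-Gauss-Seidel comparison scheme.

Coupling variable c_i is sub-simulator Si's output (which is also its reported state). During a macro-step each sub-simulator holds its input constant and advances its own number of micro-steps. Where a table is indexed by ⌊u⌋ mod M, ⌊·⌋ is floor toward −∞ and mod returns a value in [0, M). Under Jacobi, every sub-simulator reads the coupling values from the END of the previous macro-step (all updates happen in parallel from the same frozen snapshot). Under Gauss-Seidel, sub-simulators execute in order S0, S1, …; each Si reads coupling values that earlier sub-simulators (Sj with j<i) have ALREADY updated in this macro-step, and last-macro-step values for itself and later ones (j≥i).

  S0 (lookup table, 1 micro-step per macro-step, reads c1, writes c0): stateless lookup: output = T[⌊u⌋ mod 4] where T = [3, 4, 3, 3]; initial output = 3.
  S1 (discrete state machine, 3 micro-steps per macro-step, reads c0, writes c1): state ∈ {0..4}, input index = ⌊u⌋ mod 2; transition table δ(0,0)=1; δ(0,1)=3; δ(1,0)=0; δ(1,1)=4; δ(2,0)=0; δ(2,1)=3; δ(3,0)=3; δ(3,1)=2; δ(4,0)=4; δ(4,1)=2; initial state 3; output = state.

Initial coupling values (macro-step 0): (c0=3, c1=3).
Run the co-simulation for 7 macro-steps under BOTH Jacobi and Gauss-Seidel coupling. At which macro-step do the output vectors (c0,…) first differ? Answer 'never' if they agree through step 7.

[Jacobi] macro 1: S0 reads c1=3 → after 1×micro: 3; S1 reads c0=3 → after 3×micro: 2 ⇒ (c0=3, c1=2)
[Jacobi] macro 2: S0 reads c1=2 → after 1×micro: 3; S1 reads c0=3 → after 3×micro: 3 ⇒ (c0=3, c1=3)
[Jacobi] macro 3: S0 reads c1=3 → after 1×micro: 3; S1 reads c0=3 → after 3×micro: 2 ⇒ (c0=3, c1=2)
[Jacobi] macro 4: S0 reads c1=2 → after 1×micro: 3; S1 reads c0=3 → after 3×micro: 3 ⇒ (c0=3, c1=3)
[Jacobi] macro 5: S0 reads c1=3 → after 1×micro: 3; S1 reads c0=3 → after 3×micro: 2 ⇒ (c0=3, c1=2)
[Jacobi] macro 6: S0 reads c1=2 → after 1×micro: 3; S1 reads c0=3 → after 3×micro: 3 ⇒ (c0=3, c1=3)
[Jacobi] macro 7: S0 reads c1=3 → after 1×micro: 3; S1 reads c0=3 → after 3×micro: 2 ⇒ (c0=3, c1=2)
[Gauss-Seidel] macro 1: S0 reads c1=3 → after 1×micro: 3; S1 reads c0=3 → after 3×micro: 2 ⇒ (c0=3, c1=2)
[Gauss-Seidel] macro 2: S0 reads c1=2 → after 1×micro: 3; S1 reads c0=3 → after 3×micro: 3 ⇒ (c0=3, c1=3)
[Gauss-Seidel] macro 3: S0 reads c1=3 → after 1×micro: 3; S1 reads c0=3 → after 3×micro: 2 ⇒ (c0=3, c1=2)
[Gauss-Seidel] macro 4: S0 reads c1=2 → after 1×micro: 3; S1 reads c0=3 → after 3×micro: 3 ⇒ (c0=3, c1=3)
[Gauss-Seidel] macro 5: S0 reads c1=3 → after 1×micro: 3; S1 reads c0=3 → after 3×micro: 2 ⇒ (c0=3, c1=2)
[Gauss-Seidel] macro 6: S0 reads c1=2 → after 1×micro: 3; S1 reads c0=3 → after 3×micro: 3 ⇒ (c0=3, c1=3)
[Gauss-Seidel] macro 7: S0 reads c1=3 → after 1×micro: 3; S1 reads c0=3 → after 3×micro: 2 ⇒ (c0=3, c1=2)

first divergence at macro-step: never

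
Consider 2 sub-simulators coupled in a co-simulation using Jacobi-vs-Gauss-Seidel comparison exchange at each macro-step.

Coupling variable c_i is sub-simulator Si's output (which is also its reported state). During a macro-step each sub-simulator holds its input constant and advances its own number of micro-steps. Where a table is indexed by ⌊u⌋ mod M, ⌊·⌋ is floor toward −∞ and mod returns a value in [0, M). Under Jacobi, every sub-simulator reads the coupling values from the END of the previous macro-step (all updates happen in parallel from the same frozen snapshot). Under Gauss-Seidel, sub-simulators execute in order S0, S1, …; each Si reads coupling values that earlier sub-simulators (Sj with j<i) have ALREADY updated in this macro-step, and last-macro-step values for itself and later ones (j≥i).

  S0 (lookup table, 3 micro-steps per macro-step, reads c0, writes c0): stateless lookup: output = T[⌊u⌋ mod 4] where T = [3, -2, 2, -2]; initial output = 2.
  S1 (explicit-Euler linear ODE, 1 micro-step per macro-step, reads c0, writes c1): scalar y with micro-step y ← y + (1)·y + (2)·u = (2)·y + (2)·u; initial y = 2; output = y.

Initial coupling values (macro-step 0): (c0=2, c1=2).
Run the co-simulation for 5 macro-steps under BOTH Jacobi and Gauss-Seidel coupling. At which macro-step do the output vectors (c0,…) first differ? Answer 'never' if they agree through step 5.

first divergence at macro-step: never

[Jacobi] macro 1: S0 reads c0=2 → after 3×micro: 2; S1 reads c0=2 → after 1×micro: 8 ⇒ (c0=2, c1=8)
[Jacobi] macro 2: S0 reads c0=2 → after 3×micro: 2; S1 reads c0=2 → after 1×micro: 20 ⇒ (c0=2, c1=20)
[Jacobi] macro 3: S0 reads c0=2 → after 3×micro: 2; S1 reads c0=2 → after 1×micro: 44 ⇒ (c0=2, c1=44)
[Jacobi] macro 4: S0 reads c0=2 → after 3×micro: 2; S1 reads c0=2 → after 1×micro: 92 ⇒ (c0=2, c1=92)
[Jacobi] macro 5: S0 reads c0=2 → after 3×micro: 2; S1 reads c0=2 → after 1×micro: 188 ⇒ (c0=2, c1=188)
[Gauss-Seidel] macro 1: S0 reads c0=2 → after 3×micro: 2; S1 reads c0=2 → after 1×micro: 8 ⇒ (c0=2, c1=8)
[Gauss-Seidel] macro 2: S0 reads c0=2 → after 3×micro: 2; S1 reads c0=2 → after 1×micro: 20 ⇒ (c0=2, c1=20)
[Gauss-Seidel] macro 3: S0 reads c0=2 → after 3×micro: 2; S1 reads c0=2 → after 1×micro: 44 ⇒ (c0=2, c1=44)
[Gauss-Seidel] macro 4: S0 reads c0=2 → after 3×micro: 2; S1 reads c0=2 → after 1×micro: 92 ⇒ (c0=2, c1=92)
[Gauss-Seidel] macro 5: S0 reads c0=2 → after 3×micro: 2; S1 reads c0=2 → after 1×micro: 188 ⇒ (c0=2, c1=188)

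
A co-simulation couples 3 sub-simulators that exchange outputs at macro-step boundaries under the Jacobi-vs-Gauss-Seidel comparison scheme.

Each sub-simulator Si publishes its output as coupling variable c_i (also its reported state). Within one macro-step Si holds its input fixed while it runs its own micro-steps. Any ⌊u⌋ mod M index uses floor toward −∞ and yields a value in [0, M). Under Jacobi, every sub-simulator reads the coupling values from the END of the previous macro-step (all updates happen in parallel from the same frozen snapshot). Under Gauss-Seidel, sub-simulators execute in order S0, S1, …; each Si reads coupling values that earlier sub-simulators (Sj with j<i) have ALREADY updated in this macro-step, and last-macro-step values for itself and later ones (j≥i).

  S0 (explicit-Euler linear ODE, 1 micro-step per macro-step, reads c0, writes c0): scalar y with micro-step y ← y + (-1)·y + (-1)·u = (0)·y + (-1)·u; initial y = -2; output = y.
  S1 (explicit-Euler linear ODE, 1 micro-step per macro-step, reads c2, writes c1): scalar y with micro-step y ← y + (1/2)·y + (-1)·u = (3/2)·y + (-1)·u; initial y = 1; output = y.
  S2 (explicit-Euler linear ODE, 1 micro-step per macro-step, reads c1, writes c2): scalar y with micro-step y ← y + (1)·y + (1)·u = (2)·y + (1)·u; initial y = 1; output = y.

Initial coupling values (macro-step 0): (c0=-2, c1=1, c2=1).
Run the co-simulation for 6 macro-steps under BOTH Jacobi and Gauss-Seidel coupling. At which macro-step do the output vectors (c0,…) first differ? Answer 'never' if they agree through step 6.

first divergence at macro-step: 1

[Jacobi] macro 1: S0 reads c0=-2 → after 1×micro: 2; S1 reads c2=1 → after 1×micro: 1/2; S2 reads c1=1 → after 1×micro: 3 ⇒ (c0=2, c1=1/2, c2=3)
[Jacobi] macro 2: S0 reads c0=2 → after 1×micro: -2; S1 reads c2=3 → after 1×micro: -9/4; S2 reads c1=1/2 → after 1×micro: 13/2 ⇒ (c0=-2, c1=-9/4, c2=13/2)
[Jacobi] macro 3: S0 reads c0=-2 → after 1×micro: 2; S1 reads c2=13/2 → after 1×micro: -79/8; S2 reads c1=-9/4 → after 1×micro: 43/4 ⇒ (c0=2, c1=-79/8, c2=43/4)
[Jacobi] macro 4: S0 reads c0=2 → after 1×micro: -2; S1 reads c2=43/4 → after 1×micro: -409/16; S2 reads c1=-79/8 → after 1×micro: 93/8 ⇒ (c0=-2, c1=-409/16, c2=93/8)
[Jacobi] macro 5: S0 reads c0=-2 → after 1×micro: 2; S1 reads c2=93/8 → after 1×micro: -1599/32; S2 reads c1=-409/16 → after 1×micro: -37/16 ⇒ (c0=2, c1=-1599/32, c2=-37/16)
[Jacobi] macro 6: S0 reads c0=2 → after 1×micro: -2; S1 reads c2=-37/16 → after 1×micro: -4649/64; S2 reads c1=-1599/32 → after 1×micro: -1747/32 ⇒ (c0=-2, c1=-4649/64, c2=-1747/32)
[Gauss-Seidel] macro 1: S0 reads c0=-2 → after 1×micro: 2; S1 reads c2=1 → after 1×micro: 1/2; S2 reads c1=1/2 → after 1×micro: 5/2 ⇒ (c0=2, c1=1/2, c2=5/2)
[Gauss-Seidel] macro 2: S0 reads c0=2 → after 1×micro: -2; S1 reads c2=5/2 → after 1×micro: -7/4; S2 reads c1=-7/4 → after 1×micro: 13/4 ⇒ (c0=-2, c1=-7/4, c2=13/4)
[Gauss-Seidel] macro 3: S0 reads c0=-2 → after 1×micro: 2; S1 reads c2=13/4 → after 1×micro: -47/8; S2 reads c1=-47/8 → after 1×micro: 5/8 ⇒ (c0=2, c1=-47/8, c2=5/8)
[Gauss-Seidel] macro 4: S0 reads c0=2 → after 1×micro: -2; S1 reads c2=5/8 → after 1×micro: -151/16; S2 reads c1=-151/16 → after 1×micro: -131/16 ⇒ (c0=-2, c1=-151/16, c2=-131/16)
[Gauss-Seidel] macro 5: S0 reads c0=-2 → after 1×micro: 2; S1 reads c2=-131/16 → after 1×micro: -191/32; S2 reads c1=-191/32 → after 1×micro: -715/32 ⇒ (c0=2, c1=-191/32, c2=-715/32)
[Gauss-Seidel] macro 6: S0 reads c0=2 → after 1×micro: -2; S1 reads c2=-715/32 → after 1×micro: 857/64; S2 reads c1=857/64 → after 1×micro: -2003/64 ⇒ (c0=-2, c1=857/64, c2=-2003/64)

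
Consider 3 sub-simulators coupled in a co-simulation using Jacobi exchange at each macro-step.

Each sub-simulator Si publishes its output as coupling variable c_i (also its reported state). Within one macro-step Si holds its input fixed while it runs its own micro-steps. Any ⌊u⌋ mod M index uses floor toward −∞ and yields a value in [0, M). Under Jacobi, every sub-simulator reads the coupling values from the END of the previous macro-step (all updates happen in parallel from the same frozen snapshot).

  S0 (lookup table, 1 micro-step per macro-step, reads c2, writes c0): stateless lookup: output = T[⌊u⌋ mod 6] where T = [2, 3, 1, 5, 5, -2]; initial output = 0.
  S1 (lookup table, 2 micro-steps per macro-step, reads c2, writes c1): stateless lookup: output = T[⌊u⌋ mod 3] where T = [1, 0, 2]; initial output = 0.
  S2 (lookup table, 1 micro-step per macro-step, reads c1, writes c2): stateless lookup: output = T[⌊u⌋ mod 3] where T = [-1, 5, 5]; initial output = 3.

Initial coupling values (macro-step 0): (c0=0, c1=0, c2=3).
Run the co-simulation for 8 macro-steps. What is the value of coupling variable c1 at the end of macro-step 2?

c1 at macro-step 2 = 2

macro 1: S0 reads c2=3 → after 1×micro: 5; S1 reads c2=3 → after 2×micro: 1; S2 reads c1=0 → after 1×micro: -1 ⇒ (c0=5, c1=1, c2=-1)
macro 2: S0 reads c2=-1 → after 1×micro: -2; S1 reads c2=-1 → after 2×micro: 2; S2 reads c1=1 → after 1×micro: 5 ⇒ (c0=-2, c1=2, c2=5)
macro 3: S0 reads c2=5 → after 1×micro: -2; S1 reads c2=5 → after 2×micro: 2; S2 reads c1=2 → after 1×micro: 5 ⇒ (c0=-2, c1=2, c2=5)
macro 4: S0 reads c2=5 → after 1×micro: -2; S1 reads c2=5 → after 2×micro: 2; S2 reads c1=2 → after 1×micro: 5 ⇒ (c0=-2, c1=2, c2=5)
macro 5: S0 reads c2=5 → after 1×micro: -2; S1 reads c2=5 → after 2×micro: 2; S2 reads c1=2 → after 1×micro: 5 ⇒ (c0=-2, c1=2, c2=5)
macro 6: S0 reads c2=5 → after 1×micro: -2; S1 reads c2=5 → after 2×micro: 2; S2 reads c1=2 → after 1×micro: 5 ⇒ (c0=-2, c1=2, c2=5)
macro 7: S0 reads c2=5 → after 1×micro: -2; S1 reads c2=5 → after 2×micro: 2; S2 reads c1=2 → after 1×micro: 5 ⇒ (c0=-2, c1=2, c2=5)
macro 8: S0 reads c2=5 → after 1×micro: -2; S1 reads c2=5 → after 2×micro: 2; S2 reads c1=2 → after 1×micro: 5 ⇒ (c0=-2, c1=2, c2=5)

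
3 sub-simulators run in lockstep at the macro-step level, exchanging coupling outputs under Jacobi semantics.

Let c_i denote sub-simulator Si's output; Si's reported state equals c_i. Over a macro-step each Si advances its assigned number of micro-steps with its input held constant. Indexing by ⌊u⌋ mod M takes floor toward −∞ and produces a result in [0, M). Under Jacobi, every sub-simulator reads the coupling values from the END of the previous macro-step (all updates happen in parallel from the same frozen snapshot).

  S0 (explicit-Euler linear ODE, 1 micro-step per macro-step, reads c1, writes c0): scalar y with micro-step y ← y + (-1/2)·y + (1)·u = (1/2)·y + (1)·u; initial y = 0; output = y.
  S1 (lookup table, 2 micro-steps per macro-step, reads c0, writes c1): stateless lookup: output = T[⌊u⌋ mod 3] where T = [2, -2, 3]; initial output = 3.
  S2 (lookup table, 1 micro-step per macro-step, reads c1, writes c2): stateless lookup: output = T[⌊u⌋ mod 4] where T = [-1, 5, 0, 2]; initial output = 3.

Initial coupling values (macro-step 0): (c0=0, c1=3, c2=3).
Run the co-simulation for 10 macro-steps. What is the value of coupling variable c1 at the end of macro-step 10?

macro 1: S0 reads c1=3 → after 1×micro: 3; S1 reads c0=0 → after 2×micro: 2; S2 reads c1=3 → after 1×micro: 2 ⇒ (c0=3, c1=2, c2=2)
macro 2: S0 reads c1=2 → after 1×micro: 7/2; S1 reads c0=3 → after 2×micro: 2; S2 reads c1=2 → after 1×micro: 0 ⇒ (c0=7/2, c1=2, c2=0)
macro 3: S0 reads c1=2 → after 1×micro: 15/4; S1 reads c0=7/2 → after 2×micro: 2; S2 reads c1=2 → after 1×micro: 0 ⇒ (c0=15/4, c1=2, c2=0)
macro 4: S0 reads c1=2 → after 1×micro: 31/8; S1 reads c0=15/4 → after 2×micro: 2; S2 reads c1=2 → after 1×micro: 0 ⇒ (c0=31/8, c1=2, c2=0)
macro 5: S0 reads c1=2 → after 1×micro: 63/16; S1 reads c0=31/8 → after 2×micro: 2; S2 reads c1=2 → after 1×micro: 0 ⇒ (c0=63/16, c1=2, c2=0)
macro 6: S0 reads c1=2 → after 1×micro: 127/32; S1 reads c0=63/16 → after 2×micro: 2; S2 reads c1=2 → after 1×micro: 0 ⇒ (c0=127/32, c1=2, c2=0)
macro 7: S0 reads c1=2 → after 1×micro: 255/64; S1 reads c0=127/32 → after 2×micro: 2; S2 reads c1=2 → after 1×micro: 0 ⇒ (c0=255/64, c1=2, c2=0)
macro 8: S0 reads c1=2 → after 1×micro: 511/128; S1 reads c0=255/64 → after 2×micro: 2; S2 reads c1=2 → after 1×micro: 0 ⇒ (c0=511/128, c1=2, c2=0)
macro 9: S0 reads c1=2 → after 1×micro: 1023/256; S1 reads c0=511/128 → after 2×micro: 2; S2 reads c1=2 → after 1×micro: 0 ⇒ (c0=1023/256, c1=2, c2=0)
macro 10: S0 reads c1=2 → after 1×micro: 2047/512; S1 reads c0=1023/256 → after 2×micro: 2; S2 reads c1=2 → after 1×micro: 0 ⇒ (c0=2047/512, c1=2, c2=0)

c1 at macro-step 10 = 2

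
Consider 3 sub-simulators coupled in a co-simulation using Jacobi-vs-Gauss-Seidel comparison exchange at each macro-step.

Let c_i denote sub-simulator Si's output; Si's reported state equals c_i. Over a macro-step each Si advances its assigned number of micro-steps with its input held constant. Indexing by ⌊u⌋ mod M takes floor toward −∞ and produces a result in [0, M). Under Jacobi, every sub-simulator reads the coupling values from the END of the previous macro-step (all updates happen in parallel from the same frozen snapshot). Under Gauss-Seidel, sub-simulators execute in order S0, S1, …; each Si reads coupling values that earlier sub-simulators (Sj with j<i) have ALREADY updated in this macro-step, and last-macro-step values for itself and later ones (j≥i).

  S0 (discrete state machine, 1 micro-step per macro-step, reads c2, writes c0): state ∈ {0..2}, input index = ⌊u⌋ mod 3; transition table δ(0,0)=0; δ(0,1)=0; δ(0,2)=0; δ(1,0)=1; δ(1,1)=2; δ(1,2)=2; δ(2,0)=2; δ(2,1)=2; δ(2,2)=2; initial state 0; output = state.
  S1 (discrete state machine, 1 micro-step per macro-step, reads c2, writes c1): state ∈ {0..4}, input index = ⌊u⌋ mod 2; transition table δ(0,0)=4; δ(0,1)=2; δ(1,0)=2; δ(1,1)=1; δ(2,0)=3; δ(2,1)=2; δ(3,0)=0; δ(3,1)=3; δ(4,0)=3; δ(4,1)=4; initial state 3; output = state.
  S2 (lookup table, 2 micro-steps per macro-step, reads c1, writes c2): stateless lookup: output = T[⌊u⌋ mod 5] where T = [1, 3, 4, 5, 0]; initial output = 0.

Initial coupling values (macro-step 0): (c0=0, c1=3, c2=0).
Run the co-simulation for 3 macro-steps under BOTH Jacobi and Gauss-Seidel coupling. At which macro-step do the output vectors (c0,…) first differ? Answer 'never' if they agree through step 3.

first divergence at macro-step: 1

[Jacobi] macro 1: S0 reads c2=0 → after 1×micro: 0; S1 reads c2=0 → after 1×micro: 0; S2 reads c1=3 → after 2×micro: 5 ⇒ (c0=0, c1=0, c2=5)
[Jacobi] macro 2: S0 reads c2=5 → after 1×micro: 0; S1 reads c2=5 → after 1×micro: 2; S2 reads c1=0 → after 2×micro: 1 ⇒ (c0=0, c1=2, c2=1)
[Jacobi] macro 3: S0 reads c2=1 → after 1×micro: 0; S1 reads c2=1 → after 1×micro: 2; S2 reads c1=2 → after 2×micro: 4 ⇒ (c0=0, c1=2, c2=4)
[Gauss-Seidel] macro 1: S0 reads c2=0 → after 1×micro: 0; S1 reads c2=0 → after 1×micro: 0; S2 reads c1=0 → after 2×micro: 1 ⇒ (c0=0, c1=0, c2=1)
[Gauss-Seidel] macro 2: S0 reads c2=1 → after 1×micro: 0; S1 reads c2=1 → after 1×micro: 2; S2 reads c1=2 → after 2×micro: 4 ⇒ (c0=0, c1=2, c2=4)
[Gauss-Seidel] macro 3: S0 reads c2=4 → after 1×micro: 0; S1 reads c2=4 → after 1×micro: 3; S2 reads c1=3 → after 2×micro: 5 ⇒ (c0=0, c1=3, c2=5)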